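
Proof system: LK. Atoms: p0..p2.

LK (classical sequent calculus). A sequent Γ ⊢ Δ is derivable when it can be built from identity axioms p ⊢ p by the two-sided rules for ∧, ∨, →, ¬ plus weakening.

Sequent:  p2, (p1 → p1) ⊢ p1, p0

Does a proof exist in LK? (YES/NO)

Truth-table refutation:
  v=000: Γ:[p2=F, (p1 → p1)=T] Δ:[p1=F, p0=F] refutes=False
  v=001: Γ:[p2=T, (p1 → p1)=T] Δ:[p1=F, p0=F] refutes=True  ← countermodel

Result: NO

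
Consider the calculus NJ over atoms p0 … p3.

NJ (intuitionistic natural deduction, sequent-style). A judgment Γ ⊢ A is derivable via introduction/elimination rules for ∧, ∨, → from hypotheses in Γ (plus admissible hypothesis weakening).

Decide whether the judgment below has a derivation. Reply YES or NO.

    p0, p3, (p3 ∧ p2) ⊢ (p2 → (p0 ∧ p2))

Derivation (root first):
[Wk] p0, p3, (p3 ∧ p2) ⊢ (p2 → (p0 ∧ p2))
  [Wk] p0, p3 ⊢ (p2 → (p0 ∧ p2))
    [→I] p0 ⊢ (p2 → (p0 ∧ p2))
      [∧I] p2, p0 ⊢ (p0 ∧ p2)
        [Ax] p0 ⊢ p0
        [Ax] p2 ⊢ p2

Result: YES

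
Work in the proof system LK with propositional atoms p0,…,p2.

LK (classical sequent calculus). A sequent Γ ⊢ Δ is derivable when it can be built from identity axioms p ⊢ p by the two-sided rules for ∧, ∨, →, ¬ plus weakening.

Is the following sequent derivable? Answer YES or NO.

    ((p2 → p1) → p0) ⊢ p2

Enumerate valuations to refute Γ ⊢ Δ:
  v=000: Γ:[((p2 → p1) → p0)=F] Δ:[p2=F] refutes=False
  v=001: Γ:[((p2 → p1) → p0)=T] Δ:[p2=T] refutes=False
  v=010: Γ:[((p2 → p1) → p0)=F] Δ:[p2=F] refutes=False
  v=011: Γ:[((p2 → p1) → p0)=F] Δ:[p2=T] refutes=False
  v=100: Γ:[((p2 → p1) → p0)=T] Δ:[p2=F] refutes=True  ← countermodel

Result: NO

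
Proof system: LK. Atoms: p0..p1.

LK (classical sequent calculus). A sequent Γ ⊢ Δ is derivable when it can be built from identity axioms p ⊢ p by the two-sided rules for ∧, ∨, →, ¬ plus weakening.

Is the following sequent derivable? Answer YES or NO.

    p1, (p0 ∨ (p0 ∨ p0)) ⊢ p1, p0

Proof tree:
[∨L] p1, (p0 ∨ (p0 ∨ p0)) ⊢ p1, p0
  [Ax] p0 ⊢ p0
  [∨L] p1, (p0 ∨ p0) ⊢ p1
    [WL] p1, p0 ⊢ p1
      [Ax] p1 ⊢ p1
    [WL] p1, p0 ⊢ p1
      [Ax] p1 ⊢ p1

Result: YES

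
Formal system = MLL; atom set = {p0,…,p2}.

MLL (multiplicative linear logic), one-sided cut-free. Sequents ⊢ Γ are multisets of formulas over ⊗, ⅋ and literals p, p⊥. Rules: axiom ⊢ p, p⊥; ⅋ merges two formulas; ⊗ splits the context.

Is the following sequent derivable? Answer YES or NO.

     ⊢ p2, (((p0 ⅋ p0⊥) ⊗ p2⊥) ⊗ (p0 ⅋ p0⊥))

Derivation (root first):
[⊗]  ⊢ p2, (((p0 ⅋ p0⊥) ⊗ p2⊥) ⊗ (p0 ⅋ p0⊥))
  [⊗]  ⊢ p2, ((p0 ⅋ p0⊥) ⊗ p2⊥)
    [⅋]  ⊢ (p0 ⅋ p0⊥)
      [Ax]  ⊢ p0, p0⊥
    [Ax]  ⊢ p2, p2⊥
  [⅋]  ⊢ (p0 ⅋ p0⊥)
    [Ax]  ⊢ p0, p0⊥

Result: YES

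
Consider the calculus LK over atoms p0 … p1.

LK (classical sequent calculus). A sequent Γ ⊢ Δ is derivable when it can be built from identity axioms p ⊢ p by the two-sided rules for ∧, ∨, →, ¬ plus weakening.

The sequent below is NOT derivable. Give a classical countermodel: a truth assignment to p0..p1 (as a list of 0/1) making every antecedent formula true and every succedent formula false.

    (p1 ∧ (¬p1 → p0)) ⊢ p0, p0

Truth-table refutation:
  v=00: Γ:[(p1 ∧ (¬p1 → p0))=F] Δ:[p0=F, p0=F] refutes=False
  v=01: Γ:[(p1 ∧ (¬p1 → p0))=T] Δ:[p0=F, p0=F] refutes=True  ← countermodel

Result: [0, 1]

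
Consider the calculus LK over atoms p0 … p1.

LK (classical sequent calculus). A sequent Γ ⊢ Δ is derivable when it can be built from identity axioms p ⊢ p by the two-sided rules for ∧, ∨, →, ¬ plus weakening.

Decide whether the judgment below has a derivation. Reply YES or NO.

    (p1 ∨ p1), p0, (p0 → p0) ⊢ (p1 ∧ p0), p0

Derivation (root first):
[→L] (p1 ∨ p1), p0, (p0 → p0) ⊢ (p1 ∧ p0), p0
  [WR] p0 ⊢ p0, p0
    [Ax] p0 ⊢ p0
  [∧R] (p1 ∨ p1), p0 ⊢ (p1 ∧ p0)
    [∨L] (p1 ∨ p1) ⊢ p1
      [Ax] p1 ⊢ p1
      [Ax] p1 ⊢ p1
    [Ax] p0 ⊢ p0

Result: YES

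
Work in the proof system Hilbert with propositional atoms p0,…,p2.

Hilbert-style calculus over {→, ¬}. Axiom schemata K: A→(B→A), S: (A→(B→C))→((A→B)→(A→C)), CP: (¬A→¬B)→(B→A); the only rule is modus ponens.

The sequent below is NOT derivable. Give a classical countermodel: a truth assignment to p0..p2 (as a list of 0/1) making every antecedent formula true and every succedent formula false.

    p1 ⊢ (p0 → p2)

Search for a countermodel by truth-table:
  v=000: Γ:[p1=F] Δ:[(p0 → p2)=T] refutes=False
  v=001: Γ:[p1=F] Δ:[(p0 → p2)=T] refutes=False
  v=010: Γ:[p1=T] Δ:[(p0 → p2)=T] refutes=False
  v=011: Γ:[p1=T] Δ:[(p0 → p2)=T] refutes=False
  v=100: Γ:[p1=F] Δ:[(p0 → p2)=F] refutes=False
  v=101: Γ:[p1=F] Δ:[(p0 → p2)=T] refutes=False
  v=110: Γ:[p1=T] Δ:[(p0 → p2)=F] refutes=True  ← countermodel

Result: [1, 1, 0]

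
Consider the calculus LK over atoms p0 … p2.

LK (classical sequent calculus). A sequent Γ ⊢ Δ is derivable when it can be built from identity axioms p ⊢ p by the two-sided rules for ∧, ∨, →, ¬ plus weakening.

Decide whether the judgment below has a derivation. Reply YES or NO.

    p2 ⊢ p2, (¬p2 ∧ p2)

Derivation trace:
[∧R] p2 ⊢ p2, (¬p2 ∧ p2)
  [¬R]  ⊢ p2, ¬p2
    [Ax] p2 ⊢ p2
  [Ax] p2 ⊢ p2

Result: YES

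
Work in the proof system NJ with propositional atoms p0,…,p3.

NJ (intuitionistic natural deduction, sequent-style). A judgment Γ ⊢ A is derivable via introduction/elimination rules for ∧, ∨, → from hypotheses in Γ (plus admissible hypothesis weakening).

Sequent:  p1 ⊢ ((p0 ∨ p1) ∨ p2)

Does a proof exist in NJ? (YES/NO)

Proof tree:
[∨I₁] p1 ⊢ ((p0 ∨ p1) ∨ p2)
  [∨I₂] p1 ⊢ (p0 ∨ p1)
    [Ax] p1 ⊢ p1

Result: YES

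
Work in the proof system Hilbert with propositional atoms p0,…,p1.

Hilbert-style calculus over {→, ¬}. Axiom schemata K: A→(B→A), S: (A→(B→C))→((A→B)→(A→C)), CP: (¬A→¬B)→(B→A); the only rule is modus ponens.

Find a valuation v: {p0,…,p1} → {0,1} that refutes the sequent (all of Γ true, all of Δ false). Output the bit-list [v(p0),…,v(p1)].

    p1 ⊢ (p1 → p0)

Search for a countermodel by truth-table:
  v=00: Γ:[p1=F] Δ:[(p1 → p0)=T] refutes=False
  v=01: Γ:[p1=T] Δ:[(p1 → p0)=F] refutes=True  ← countermodel

Result: [0, 1]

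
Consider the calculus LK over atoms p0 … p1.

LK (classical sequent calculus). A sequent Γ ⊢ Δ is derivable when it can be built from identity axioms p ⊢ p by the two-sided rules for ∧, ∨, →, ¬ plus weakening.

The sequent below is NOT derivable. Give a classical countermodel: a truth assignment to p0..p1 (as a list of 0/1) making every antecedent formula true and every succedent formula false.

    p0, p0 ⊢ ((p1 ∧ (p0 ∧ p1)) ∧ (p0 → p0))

Enumerate valuations to refute Γ ⊢ Δ:
  v=00: Γ:[p0=F, p0=F] Δ:[((p1 ∧ (p0 ∧ p1)) ∧ (p0 → p0))=F] refutes=False
  v=01: Γ:[p0=F, p0=F] Δ:[((p1 ∧ (p0 ∧ p1)) ∧ (p0 → p0))=F] refutes=False
  v=10: Γ:[p0=T, p0=T] Δ:[((p1 ∧ (p0 ∧ p1)) ∧ (p0 → p0))=F] refutes=True  ← countermodel

Result: [1, 0]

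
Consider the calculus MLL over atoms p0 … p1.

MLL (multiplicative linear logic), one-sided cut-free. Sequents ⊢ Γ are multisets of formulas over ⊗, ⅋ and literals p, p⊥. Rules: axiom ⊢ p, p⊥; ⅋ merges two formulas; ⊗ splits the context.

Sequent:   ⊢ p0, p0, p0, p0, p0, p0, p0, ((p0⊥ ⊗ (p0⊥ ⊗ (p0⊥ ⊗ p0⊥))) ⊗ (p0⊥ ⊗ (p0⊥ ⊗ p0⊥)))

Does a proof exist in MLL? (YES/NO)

Proof tree:
[⊗]  ⊢ p0, p0, p0, p0, p0, p0, p0, ((p0⊥ ⊗ (p0⊥ ⊗ (p0⊥ ⊗ p0⊥))) ⊗ (p0⊥ ⊗ (p0⊥ ⊗ p0⊥)))
  [⊗]  ⊢ p0, p0, p0, p0, (p0⊥ ⊗ (p0⊥ ⊗ (p0⊥ ⊗ p0⊥)))
    [Ax]  ⊢ p0, p0⊥
    [⊗]  ⊢ p0, p0, p0, (p0⊥ ⊗ (p0⊥ ⊗ p0⊥))
      [Ax]  ⊢ p0, p0⊥
      [⊗]  ⊢ p0, p0, (p0⊥ ⊗ p0⊥)
        [Ax]  ⊢ p0, p0⊥
        [Ax]  ⊢ p0, p0⊥
  [⊗]  ⊢ p0, p0, p0, (p0⊥ ⊗ (p0⊥ ⊗ p0⊥))
    [Ax]  ⊢ p0, p0⊥
    [⊗]  ⊢ p0, p0, (p0⊥ ⊗ p0⊥)
      [Ax]  ⊢ p0, p0⊥
      [Ax]  ⊢ p0, p0⊥

Result: YES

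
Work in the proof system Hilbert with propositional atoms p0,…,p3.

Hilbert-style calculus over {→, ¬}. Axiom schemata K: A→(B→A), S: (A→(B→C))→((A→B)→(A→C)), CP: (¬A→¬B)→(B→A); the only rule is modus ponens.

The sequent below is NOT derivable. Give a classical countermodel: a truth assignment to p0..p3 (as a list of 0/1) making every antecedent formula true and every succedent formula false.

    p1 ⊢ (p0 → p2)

Search for a countermodel by truth-table:
  v=0000: Γ:[p1=F] Δ:[(p0 → p2)=T] refutes=False
  v=0001: Γ:[p1=F] Δ:[(p0 → p2)=T] refutes=False
  v=0010: Γ:[p1=F] Δ:[(p0 → p2)=T] refutes=False
  v=0011: Γ:[p1=F] Δ:[(p0 → p2)=T] refutes=False
  v=0100: Γ:[p1=T] Δ:[(p0 → p2)=T] refutes=False
  v=0101: Γ:[p1=T] Δ:[(p0 → p2)=T] refutes=False
  v=0110: Γ:[p1=T] Δ:[(p0 → p2)=T] refutes=False
  v=0111: Γ:[p1=T] Δ:[(p0 → p2)=T] refutes=False
  v=1000: Γ:[p1=F] Δ:[(p0 → p2)=F] refutes=False
  v=1001: Γ:[p1=F] Δ:[(p0 → p2)=F] refutes=False
  v=1010: Γ:[p1=F] Δ:[(p0 → p2)=T] refutes=False
  v=1011: Γ:[p1=F] Δ:[(p0 → p2)=T] refutes=False
  v=1100: Γ:[p1=T] Δ:[(p0 → p2)=F] refutes=True  ← countermodel

Result: [1, 1, 0, 0]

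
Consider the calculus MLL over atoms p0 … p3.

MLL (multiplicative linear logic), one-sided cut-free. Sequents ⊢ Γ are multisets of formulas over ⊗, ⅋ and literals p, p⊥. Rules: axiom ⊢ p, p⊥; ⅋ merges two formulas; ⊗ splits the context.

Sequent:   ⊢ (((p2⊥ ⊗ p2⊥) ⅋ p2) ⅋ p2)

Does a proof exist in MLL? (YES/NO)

Proof tree:
[⅋]  ⊢ (((p2⊥ ⊗ p2⊥) ⅋ p2) ⅋ p2)
  [⅋]  ⊢ p2, ((p2⊥ ⊗ p2⊥) ⅋ p2)
    [⊗]  ⊢ p2, p2, (p2⊥ ⊗ p2⊥)
      [Ax]  ⊢ p2, p2⊥
      [Ax]  ⊢ p2, p2⊥

Result: YES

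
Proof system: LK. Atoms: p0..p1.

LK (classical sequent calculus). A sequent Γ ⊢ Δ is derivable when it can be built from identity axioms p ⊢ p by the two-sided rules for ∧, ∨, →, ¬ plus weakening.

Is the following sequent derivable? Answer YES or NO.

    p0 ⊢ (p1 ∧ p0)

Enumerate valuations to refute Γ ⊢ Δ:
  v=00: Γ:[p0=F] Δ:[(p1 ∧ p0)=F] refutes=False
  v=01: Γ:[p0=F] Δ:[(p1 ∧ p0)=F] refutes=False
  v=10: Γ:[p0=T] Δ:[(p1 ∧ p0)=F] refutes=True  ← countermodel

Result: NO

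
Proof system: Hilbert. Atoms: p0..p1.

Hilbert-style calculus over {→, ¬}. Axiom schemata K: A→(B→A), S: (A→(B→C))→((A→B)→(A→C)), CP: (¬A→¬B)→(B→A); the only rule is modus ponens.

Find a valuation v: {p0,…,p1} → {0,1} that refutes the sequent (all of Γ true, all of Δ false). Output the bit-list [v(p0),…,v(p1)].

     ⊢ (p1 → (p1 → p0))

Truth-table refutation:
  v=00: Γ:[] Δ:[(p1 → (p1 → p0))=T] refutes=False
  v=01: Γ:[] Δ:[(p1 → (p1 → p0))=F] refutes=True  ← countermodel

Result: [0, 1]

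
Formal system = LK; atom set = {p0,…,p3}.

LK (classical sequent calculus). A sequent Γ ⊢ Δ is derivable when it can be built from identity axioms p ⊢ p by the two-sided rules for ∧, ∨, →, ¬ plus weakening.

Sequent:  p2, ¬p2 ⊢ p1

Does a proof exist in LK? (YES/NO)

Proof tree:
[WR] p2, ¬p2 ⊢ p1
  [¬L] p2, ¬p2 ⊢ 
    [Ax] p2 ⊢ p2

Result: YES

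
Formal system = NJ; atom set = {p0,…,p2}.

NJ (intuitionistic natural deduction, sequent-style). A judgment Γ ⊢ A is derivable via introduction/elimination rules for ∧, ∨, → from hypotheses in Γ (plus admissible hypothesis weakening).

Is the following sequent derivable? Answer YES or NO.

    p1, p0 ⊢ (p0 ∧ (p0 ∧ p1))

Derivation trace:
[∧I] p1, p0 ⊢ (p0 ∧ (p0 ∧ p1))
  [Ax] p0 ⊢ p0
  [∧I] p1, p0 ⊢ (p0 ∧ p1)
    [Ax] p0 ⊢ p0
    [Ax] p1 ⊢ p1

Result: YES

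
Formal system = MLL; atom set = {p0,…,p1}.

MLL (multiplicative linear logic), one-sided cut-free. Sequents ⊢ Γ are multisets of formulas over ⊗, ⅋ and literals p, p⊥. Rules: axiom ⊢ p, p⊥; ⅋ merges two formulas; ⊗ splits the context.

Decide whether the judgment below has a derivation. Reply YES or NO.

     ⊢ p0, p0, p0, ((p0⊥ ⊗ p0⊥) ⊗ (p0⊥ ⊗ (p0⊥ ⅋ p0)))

Derivation (root first):
[⊗]  ⊢ p0, p0, p0, ((p0⊥ ⊗ p0⊥) ⊗ (p0⊥ ⊗ (p0⊥ ⅋ p0)))
  [⊗]  ⊢ p0, p0, (p0⊥ ⊗ p0⊥)
    [Ax]  ⊢ p0, p0⊥
    [Ax]  ⊢ p0, p0⊥
  [⊗]  ⊢ p0, (p0⊥ ⊗ (p0⊥ ⅋ p0))
    [Ax]  ⊢ p0, p0⊥
    [⅋]  ⊢ (p0⊥ ⅋ p0)
      [Ax]  ⊢ p0, p0⊥

Result: YES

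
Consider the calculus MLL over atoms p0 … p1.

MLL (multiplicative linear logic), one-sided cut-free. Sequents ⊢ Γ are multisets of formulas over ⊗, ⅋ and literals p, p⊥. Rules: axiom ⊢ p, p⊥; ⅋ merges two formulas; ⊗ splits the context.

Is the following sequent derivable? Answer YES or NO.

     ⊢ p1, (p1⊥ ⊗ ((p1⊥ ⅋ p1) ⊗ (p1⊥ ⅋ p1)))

Derivation (root first):
[⊗]  ⊢ p1, (p1⊥ ⊗ ((p1⊥ ⅋ p1) ⊗ (p1⊥ ⅋ p1)))
  [Ax]  ⊢ p1, p1⊥
  [⊗]  ⊢ ((p1⊥ ⅋ p1) ⊗ (p1⊥ ⅋ p1))
    [⅋]  ⊢ (p1⊥ ⅋ p1)
      [Ax]  ⊢ p1, p1⊥
    [⅋]  ⊢ (p1⊥ ⅋ p1)
      [Ax]  ⊢ p1, p1⊥

Result: YES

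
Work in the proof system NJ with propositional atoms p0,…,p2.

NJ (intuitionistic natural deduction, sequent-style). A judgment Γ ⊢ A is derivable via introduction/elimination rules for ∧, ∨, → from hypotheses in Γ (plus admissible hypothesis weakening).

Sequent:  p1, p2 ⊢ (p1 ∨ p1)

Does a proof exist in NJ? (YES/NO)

Proof tree:
[Wk] p1, p2 ⊢ (p1 ∨ p1)
  [∨I₁] p1 ⊢ (p1 ∨ p1)
    [Ax] p1 ⊢ p1

Result: YES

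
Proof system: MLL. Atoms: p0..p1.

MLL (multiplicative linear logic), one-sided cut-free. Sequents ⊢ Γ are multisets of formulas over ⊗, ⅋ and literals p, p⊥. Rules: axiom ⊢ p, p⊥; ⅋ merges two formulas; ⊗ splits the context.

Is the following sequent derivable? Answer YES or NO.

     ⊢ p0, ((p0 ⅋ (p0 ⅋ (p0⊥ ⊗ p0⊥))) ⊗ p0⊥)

Derivation (root first):
[⊗]  ⊢ p0, ((p0 ⅋ (p0 ⅋ (p0⊥ ⊗ p0⊥))) ⊗ p0⊥)
  [⅋]  ⊢ (p0 ⅋ (p0 ⅋ (p0⊥ ⊗ p0⊥)))
    [⅋]  ⊢ p0, (p0 ⅋ (p0⊥ ⊗ p0⊥))
      [⊗]  ⊢ p0, p0, (p0⊥ ⊗ p0⊥)
        [Ax]  ⊢ p0, p0⊥
        [Ax]  ⊢ p0, p0⊥
  [Ax]  ⊢ p0, p0⊥

Result: YES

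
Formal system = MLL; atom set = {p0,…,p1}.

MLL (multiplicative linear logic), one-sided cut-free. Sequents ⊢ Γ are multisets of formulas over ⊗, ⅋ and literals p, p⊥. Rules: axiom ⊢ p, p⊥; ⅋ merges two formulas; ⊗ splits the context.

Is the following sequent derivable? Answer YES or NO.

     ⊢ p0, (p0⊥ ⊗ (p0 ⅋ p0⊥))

Proof tree:
[⊗]  ⊢ p0, (p0⊥ ⊗ (p0 ⅋ p0⊥))
  [Ax]  ⊢ p0, p0⊥
  [⅋]  ⊢ (p0 ⅋ p0⊥)
    [Ax]  ⊢ p0, p0⊥

Result: YES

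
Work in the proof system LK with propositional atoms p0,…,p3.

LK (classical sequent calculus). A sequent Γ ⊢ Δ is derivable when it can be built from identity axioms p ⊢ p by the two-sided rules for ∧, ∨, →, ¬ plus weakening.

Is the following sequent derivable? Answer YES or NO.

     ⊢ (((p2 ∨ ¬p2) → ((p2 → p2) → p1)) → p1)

Derivation (root first):
[→R]  ⊢ (((p2 ∨ ¬p2) → ((p2 → p2) → p1)) → p1)
  [→L] ((p2 ∨ ¬p2) → ((p2 → p2) → p1)) ⊢ p1
    [∨R]  ⊢ (p2 ∨ ¬p2)
      [¬R]  ⊢ p2, ¬p2
        [Ax] p2 ⊢ p2
    [→L] ((p2 → p2) → p1) ⊢ p1
      [→R]  ⊢ (p2 → p2)
        [Ax] p2 ⊢ p2
      [Ax] p1 ⊢ p1

Result: YES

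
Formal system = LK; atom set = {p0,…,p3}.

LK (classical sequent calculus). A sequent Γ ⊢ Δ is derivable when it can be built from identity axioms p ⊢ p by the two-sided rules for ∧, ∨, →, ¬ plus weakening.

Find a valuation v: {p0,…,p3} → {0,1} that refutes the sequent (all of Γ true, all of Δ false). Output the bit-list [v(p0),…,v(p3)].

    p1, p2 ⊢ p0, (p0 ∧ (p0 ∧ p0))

Enumerate valuations to refute Γ ⊢ Δ:
  v=0000: Γ:[p1=F, p2=F] Δ:[p0=F, (p0 ∧ (p0 ∧ p0))=F] refutes=False
  v=0001: Γ:[p1=F, p2=F] Δ:[p0=F, (p0 ∧ (p0 ∧ p0))=F] refutes=False
  v=0010: Γ:[p1=F, p2=T] Δ:[p0=F, (p0 ∧ (p0 ∧ p0))=F] refutes=False
  v=0011: Γ:[p1=F, p2=T] Δ:[p0=F, (p0 ∧ (p0 ∧ p0))=F] refutes=False
  v=0100: Γ:[p1=T, p2=F] Δ:[p0=F, (p0 ∧ (p0 ∧ p0))=F] refutes=False
  v=0101: Γ:[p1=T, p2=F] Δ:[p0=F, (p0 ∧ (p0 ∧ p0))=F] refutes=False
  v=0110: Γ:[p1=T, p2=T] Δ:[p0=F, (p0 ∧ (p0 ∧ p0))=F] refutes=True  ← countermodel

Result: [0, 1, 1, 0]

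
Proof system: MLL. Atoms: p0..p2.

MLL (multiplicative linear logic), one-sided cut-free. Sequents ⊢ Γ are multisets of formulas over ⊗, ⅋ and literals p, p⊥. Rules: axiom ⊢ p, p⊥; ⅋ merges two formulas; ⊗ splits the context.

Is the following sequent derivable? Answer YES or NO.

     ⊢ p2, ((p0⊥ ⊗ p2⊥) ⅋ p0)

Proof tree:
[⅋]  ⊢ p2, ((p0⊥ ⊗ p2⊥) ⅋ p0)
  [⊗]  ⊢ p0, p2, (p0⊥ ⊗ p2⊥)
    [Ax]  ⊢ p0, p0⊥
    [Ax]  ⊢ p2, p2⊥

Result: YES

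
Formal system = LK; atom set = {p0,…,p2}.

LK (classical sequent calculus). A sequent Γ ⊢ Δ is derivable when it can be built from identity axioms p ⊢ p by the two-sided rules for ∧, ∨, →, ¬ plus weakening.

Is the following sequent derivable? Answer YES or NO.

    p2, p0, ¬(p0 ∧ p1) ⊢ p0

Derivation trace:
[¬L] p2, p0, ¬(p0 ∧ p1) ⊢ p0
  [∧R] p2, p0 ⊢ p0, (p0 ∧ p1)
    [Ax] p0 ⊢ p0
    [WL] p0, p2 ⊢ p0, p1
      [WR] p0 ⊢ p0, p1
        [Ax] p0 ⊢ p0

Result: YES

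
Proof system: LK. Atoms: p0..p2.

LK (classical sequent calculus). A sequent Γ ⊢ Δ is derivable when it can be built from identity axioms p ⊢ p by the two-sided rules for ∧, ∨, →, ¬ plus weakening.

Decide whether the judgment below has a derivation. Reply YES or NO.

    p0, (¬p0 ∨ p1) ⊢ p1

Derivation trace:
[∨L] p0, (¬p0 ∨ p1) ⊢ p1
  [¬L] p0, ¬p0 ⊢ 
    [Ax] p0 ⊢ p0
  [Ax] p1 ⊢ p1

Result: YES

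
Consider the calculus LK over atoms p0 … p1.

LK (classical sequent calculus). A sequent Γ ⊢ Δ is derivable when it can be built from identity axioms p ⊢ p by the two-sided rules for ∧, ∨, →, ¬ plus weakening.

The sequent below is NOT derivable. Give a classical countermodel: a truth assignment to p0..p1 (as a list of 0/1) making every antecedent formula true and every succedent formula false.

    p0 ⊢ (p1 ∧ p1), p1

Enumerate valuations to refute Γ ⊢ Δ:
  v=00: Γ:[p0=F] Δ:[(p1 ∧ p1)=F, p1=F] refutes=False
  v=01: Γ:[p0=F] Δ:[(p1 ∧ p1)=T, p1=T] refutes=False
  v=10: Γ:[p0=T] Δ:[(p1 ∧ p1)=F, p1=F] refutes=True  ← countermodel

Result: [1, 0]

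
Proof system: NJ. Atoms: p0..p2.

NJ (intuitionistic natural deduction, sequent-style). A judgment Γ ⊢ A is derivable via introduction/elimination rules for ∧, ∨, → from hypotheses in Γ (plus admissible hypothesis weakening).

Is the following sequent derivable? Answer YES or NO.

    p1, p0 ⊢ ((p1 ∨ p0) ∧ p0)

Derivation (root first):
[∧I] p1, p0 ⊢ ((p1 ∨ p0) ∧ p0)
  [∨I₁] p1 ⊢ (p1 ∨ p0)
    [Ax] p1 ⊢ p1
  [Ax] p0 ⊢ p0

Result: YES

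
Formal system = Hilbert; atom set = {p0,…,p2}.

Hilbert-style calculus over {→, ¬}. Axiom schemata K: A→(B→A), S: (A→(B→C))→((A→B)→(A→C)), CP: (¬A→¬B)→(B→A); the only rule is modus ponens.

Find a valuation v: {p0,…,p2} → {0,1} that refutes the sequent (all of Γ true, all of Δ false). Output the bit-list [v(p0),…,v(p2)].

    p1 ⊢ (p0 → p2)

Truth-table refutation:
  v=000: Γ:[p1=F] Δ:[(p0 → p2)=T] refutes=False
  v=001: Γ:[p1=F] Δ:[(p0 → p2)=T] refutes=False
  v=010: Γ:[p1=T] Δ:[(p0 → p2)=T] refutes=False
  v=011: Γ:[p1=T] Δ:[(p0 → p2)=T] refutes=False
  v=100: Γ:[p1=F] Δ:[(p0 → p2)=F] refutes=False
  v=101: Γ:[p1=F] Δ:[(p0 → p2)=T] refutes=False
  v=110: Γ:[p1=T] Δ:[(p0 → p2)=F] refutes=True  ← countermodel

Result: [1, 1, 0]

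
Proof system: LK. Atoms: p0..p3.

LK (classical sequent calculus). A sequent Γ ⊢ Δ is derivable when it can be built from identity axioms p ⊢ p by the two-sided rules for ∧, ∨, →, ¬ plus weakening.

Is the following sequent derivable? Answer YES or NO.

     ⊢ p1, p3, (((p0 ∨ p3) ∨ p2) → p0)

Search for a countermodel by truth-table:
  v=0000: Γ:[] Δ:[p1=F, p3=F, (((p0 ∨ p3) ∨ p2) → p0)=T] refutes=False
  v=0001: Γ:[] Δ:[p1=F, p3=T, (((p0 ∨ p3) ∨ p2) → p0)=F] refutes=False
  v=0010: Γ:[] Δ:[p1=F, p3=F, (((p0 ∨ p3) ∨ p2) → p0)=F] refutes=True  ← countermodel

Result: NO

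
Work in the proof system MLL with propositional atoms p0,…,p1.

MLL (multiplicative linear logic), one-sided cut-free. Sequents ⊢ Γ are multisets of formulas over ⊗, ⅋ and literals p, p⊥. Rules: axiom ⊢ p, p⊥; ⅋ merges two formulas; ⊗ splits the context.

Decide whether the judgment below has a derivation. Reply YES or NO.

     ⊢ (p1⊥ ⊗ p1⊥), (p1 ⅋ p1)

Derivation (root first):
[⅋]  ⊢ (p1⊥ ⊗ p1⊥), (p1 ⅋ p1)
  [⊗]  ⊢ p1, p1, (p1⊥ ⊗ p1⊥)
    [Ax]  ⊢ p1, p1⊥
    [Ax]  ⊢ p1, p1⊥

Result: YES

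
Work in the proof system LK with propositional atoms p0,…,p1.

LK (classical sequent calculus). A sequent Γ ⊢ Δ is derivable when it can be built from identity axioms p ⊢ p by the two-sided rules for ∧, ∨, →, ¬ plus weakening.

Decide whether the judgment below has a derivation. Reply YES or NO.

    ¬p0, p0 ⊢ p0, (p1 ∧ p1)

Derivation trace:
[∧R] ¬p0, p0 ⊢ p0, (p1 ∧ p1)
  [¬L] p0, ¬p0 ⊢ p1
    [WR] p0 ⊢ p0, p1
      [Ax] p0 ⊢ p0
  [WR] p0 ⊢ p0, p1
    [Ax] p0 ⊢ p0

Result: YES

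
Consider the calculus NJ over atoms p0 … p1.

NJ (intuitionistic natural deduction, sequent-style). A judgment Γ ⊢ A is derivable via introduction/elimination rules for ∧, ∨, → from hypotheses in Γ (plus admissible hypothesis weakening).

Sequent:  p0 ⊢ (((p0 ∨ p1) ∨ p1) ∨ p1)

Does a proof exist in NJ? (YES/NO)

Derivation (root first):
[∨I₁] p0 ⊢ (((p0 ∨ p1) ∨ p1) ∨ p1)
  [∨I₁] p0 ⊢ ((p0 ∨ p1) ∨ p1)
    [∨I₁] p0 ⊢ (p0 ∨ p1)
      [Ax] p0 ⊢ p0

Result: YES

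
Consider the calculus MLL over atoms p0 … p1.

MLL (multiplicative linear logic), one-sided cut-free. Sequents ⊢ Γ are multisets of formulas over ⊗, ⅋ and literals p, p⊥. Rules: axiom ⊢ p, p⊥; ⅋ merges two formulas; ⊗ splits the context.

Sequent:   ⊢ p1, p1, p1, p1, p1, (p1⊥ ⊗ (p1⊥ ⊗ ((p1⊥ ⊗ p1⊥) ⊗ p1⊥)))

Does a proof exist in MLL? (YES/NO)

Proof tree:
[⊗]  ⊢ p1, p1, p1, p1, p1, (p1⊥ ⊗ (p1⊥ ⊗ ((p1⊥ ⊗ p1⊥) ⊗ p1⊥)))
  [Ax]  ⊢ p1, p1⊥
  [⊗]  ⊢ p1, p1, p1, p1, (p1⊥ ⊗ ((p1⊥ ⊗ p1⊥) ⊗ p1⊥))
    [Ax]  ⊢ p1, p1⊥
    [⊗]  ⊢ p1, p1, p1, ((p1⊥ ⊗ p1⊥) ⊗ p1⊥)
      [⊗]  ⊢ p1, p1, (p1⊥ ⊗ p1⊥)
        [Ax]  ⊢ p1, p1⊥
        [Ax]  ⊢ p1, p1⊥
      [Ax]  ⊢ p1, p1⊥

Result: YES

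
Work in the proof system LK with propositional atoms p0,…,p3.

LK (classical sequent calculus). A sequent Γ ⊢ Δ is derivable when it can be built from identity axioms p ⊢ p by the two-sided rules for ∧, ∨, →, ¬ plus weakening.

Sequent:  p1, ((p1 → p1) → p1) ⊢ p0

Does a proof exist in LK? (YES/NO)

Search for a countermodel by truth-table:
  v=0000: Γ:[p1=F, ((p1 → p1) → p1)=F] Δ:[p0=F] refutes=False
  v=0001: Γ:[p1=F, ((p1 → p1) → p1)=F] Δ:[p0=F] refutes=False
  v=0010: Γ:[p1=F, ((p1 → p1) → p1)=F] Δ:[p0=F] refutes=False
  v=0011: Γ:[p1=F, ((p1 → p1) → p1)=F] Δ:[p0=F] refutes=False
  v=0100: Γ:[p1=T, ((p1 → p1) → p1)=T] Δ:[p0=F] refutes=True  ← countermodel

Result: NO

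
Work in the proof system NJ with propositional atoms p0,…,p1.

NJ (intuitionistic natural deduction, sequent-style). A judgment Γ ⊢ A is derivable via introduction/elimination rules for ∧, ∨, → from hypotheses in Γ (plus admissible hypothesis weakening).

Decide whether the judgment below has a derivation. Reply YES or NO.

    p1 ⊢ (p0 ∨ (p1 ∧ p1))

Proof tree:
[∨I₂] p1 ⊢ (p0 ∨ (p1 ∧ p1))
  [∧I] p1 ⊢ (p1 ∧ p1)
    [Ax] p1 ⊢ p1
    [Ax] p1 ⊢ p1

Result: YES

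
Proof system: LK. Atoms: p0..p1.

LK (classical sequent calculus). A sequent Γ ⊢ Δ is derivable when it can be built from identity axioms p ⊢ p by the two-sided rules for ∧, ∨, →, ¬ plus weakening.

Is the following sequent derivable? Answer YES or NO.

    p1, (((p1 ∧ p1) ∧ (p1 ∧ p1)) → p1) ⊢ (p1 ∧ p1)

Derivation trace:
[→L] p1, (((p1 ∧ p1) ∧ (p1 ∧ p1)) → p1) ⊢ (p1 ∧ p1)
  [∧R] p1 ⊢ ((p1 ∧ p1) ∧ (p1 ∧ p1))
    [∧R] p1 ⊢ (p1 ∧ p1)
      [Ax] p1 ⊢ p1
      [Ax] p1 ⊢ p1
    [∧R] p1 ⊢ (p1 ∧ p1)
      [Ax] p1 ⊢ p1
      [Ax] p1 ⊢ p1
  [∧R] p1 ⊢ (p1 ∧ p1)
    [Ax] p1 ⊢ p1
    [Ax] p1 ⊢ p1

Result: YES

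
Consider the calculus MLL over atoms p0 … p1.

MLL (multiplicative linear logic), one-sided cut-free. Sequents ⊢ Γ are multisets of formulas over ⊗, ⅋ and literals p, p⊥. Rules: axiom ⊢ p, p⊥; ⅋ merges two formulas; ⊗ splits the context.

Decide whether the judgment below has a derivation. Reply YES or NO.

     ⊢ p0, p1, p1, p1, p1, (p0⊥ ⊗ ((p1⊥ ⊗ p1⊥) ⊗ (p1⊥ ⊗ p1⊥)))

Proof tree:
[⊗]  ⊢ p0, p1, p1, p1, p1, (p0⊥ ⊗ ((p1⊥ ⊗ p1⊥) ⊗ (p1⊥ ⊗ p1⊥)))
  [Ax]  ⊢ p0, p0⊥
  [⊗]  ⊢ p1, p1, p1, p1, ((p1⊥ ⊗ p1⊥) ⊗ (p1⊥ ⊗ p1⊥))
    [⊗]  ⊢ p1, p1, (p1⊥ ⊗ p1⊥)
      [Ax]  ⊢ p1, p1⊥
      [Ax]  ⊢ p1, p1⊥
    [⊗]  ⊢ p1, p1, (p1⊥ ⊗ p1⊥)
      [Ax]  ⊢ p1, p1⊥
      [Ax]  ⊢ p1, p1⊥

Result: YES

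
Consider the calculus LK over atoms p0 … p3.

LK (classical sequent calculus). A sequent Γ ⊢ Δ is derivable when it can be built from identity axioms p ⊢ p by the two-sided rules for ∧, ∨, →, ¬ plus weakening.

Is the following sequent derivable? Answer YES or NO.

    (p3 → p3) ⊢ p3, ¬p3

Proof tree:
[¬R] (p3 → p3) ⊢ p3, ¬p3
  [→L] p3, (p3 → p3) ⊢ p3
    [Ax] p3 ⊢ p3
    [Ax] p3 ⊢ p3

Result: YES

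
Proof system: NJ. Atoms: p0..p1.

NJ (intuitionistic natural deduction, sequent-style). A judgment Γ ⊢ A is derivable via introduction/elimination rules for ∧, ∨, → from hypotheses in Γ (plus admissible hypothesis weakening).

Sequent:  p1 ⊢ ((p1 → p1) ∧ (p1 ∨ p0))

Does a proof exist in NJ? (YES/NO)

Derivation trace:
[∧I] p1 ⊢ ((p1 → p1) ∧ (p1 ∨ p0))
  [→I]  ⊢ (p1 → p1)
    [Ax] p1 ⊢ p1
  [∨I₁] p1 ⊢ (p1 ∨ p0)
    [Ax] p1 ⊢ p1

Result: YES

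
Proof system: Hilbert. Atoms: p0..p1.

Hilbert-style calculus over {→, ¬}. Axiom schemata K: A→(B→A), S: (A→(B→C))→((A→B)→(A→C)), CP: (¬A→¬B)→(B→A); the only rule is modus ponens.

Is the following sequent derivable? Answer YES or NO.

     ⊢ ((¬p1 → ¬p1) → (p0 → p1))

Search for a countermodel by truth-table:
  v=00: Γ:[] Δ:[((¬p1 → ¬p1) → (p0 → p1))=T] refutes=False
  v=01: Γ:[] Δ:[((¬p1 → ¬p1) → (p0 → p1))=T] refutes=False
  v=10: Γ:[] Δ:[((¬p1 → ¬p1) → (p0 → p1))=F] refutes=True  ← countermodel

Result: NO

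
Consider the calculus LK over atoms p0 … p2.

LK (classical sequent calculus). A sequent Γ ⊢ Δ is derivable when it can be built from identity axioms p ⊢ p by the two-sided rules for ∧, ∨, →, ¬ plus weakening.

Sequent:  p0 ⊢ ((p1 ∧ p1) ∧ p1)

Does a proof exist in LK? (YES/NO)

Truth-table refutation:
  v=000: Γ:[p0=F] Δ:[((p1 ∧ p1) ∧ p1)=F] refutes=False
  v=001: Γ:[p0=F] Δ:[((p1 ∧ p1) ∧ p1)=F] refutes=False
  v=010: Γ:[p0=F] Δ:[((p1 ∧ p1) ∧ p1)=T] refutes=False
  v=011: Γ:[p0=F] Δ:[((p1 ∧ p1) ∧ p1)=T] refutes=False
  v=100: Γ:[p0=T] Δ:[((p1 ∧ p1) ∧ p1)=F] refutes=True  ← countermodel

Result: NO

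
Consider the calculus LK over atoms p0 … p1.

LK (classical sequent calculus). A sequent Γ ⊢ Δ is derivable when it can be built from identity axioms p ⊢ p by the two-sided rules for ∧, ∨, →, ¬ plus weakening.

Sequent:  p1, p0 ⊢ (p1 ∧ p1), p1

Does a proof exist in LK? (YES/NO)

Derivation (root first):
[WR] p1, p0 ⊢ (p1 ∧ p1), p1
  [∧R] p1, p0 ⊢ (p1 ∧ p1)
    [Ax] p1 ⊢ p1
    [WL] p1, p0 ⊢ p1
      [Ax] p1 ⊢ p1

Result: YES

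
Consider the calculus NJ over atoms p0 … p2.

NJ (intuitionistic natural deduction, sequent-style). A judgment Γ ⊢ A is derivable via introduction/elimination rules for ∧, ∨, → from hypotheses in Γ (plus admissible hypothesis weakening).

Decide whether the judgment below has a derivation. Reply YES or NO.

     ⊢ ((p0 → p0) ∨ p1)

Derivation (root first):
[∨I₁]  ⊢ ((p0 → p0) ∨ p1)
  [→I]  ⊢ (p0 → p0)
    [Ax] p0 ⊢ p0

Result: YES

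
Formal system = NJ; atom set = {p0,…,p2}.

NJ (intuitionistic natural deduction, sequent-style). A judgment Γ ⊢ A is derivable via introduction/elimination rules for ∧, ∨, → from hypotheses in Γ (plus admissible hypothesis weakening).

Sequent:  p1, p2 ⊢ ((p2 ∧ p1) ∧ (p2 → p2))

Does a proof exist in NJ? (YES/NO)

Derivation (root first):
[∧I] p1, p2 ⊢ ((p2 ∧ p1) ∧ (p2 → p2))
  [∧I] p1, p2 ⊢ (p2 ∧ p1)
    [Ax] p2 ⊢ p2
    [Ax] p1 ⊢ p1
  [→I]  ⊢ (p2 → p2)
    [Ax] p2 ⊢ p2

Result: YES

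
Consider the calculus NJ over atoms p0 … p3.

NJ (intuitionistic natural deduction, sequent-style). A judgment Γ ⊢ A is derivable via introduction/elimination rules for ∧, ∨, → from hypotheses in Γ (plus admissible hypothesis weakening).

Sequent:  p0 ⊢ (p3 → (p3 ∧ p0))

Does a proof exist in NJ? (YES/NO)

Derivation trace:
[→I] p0 ⊢ (p3 → (p3 ∧ p0))
  [∧I] p3, p0 ⊢ (p3 ∧ p0)
    [Ax] p3 ⊢ p3
    [Ax] p0 ⊢ p0

Result: YES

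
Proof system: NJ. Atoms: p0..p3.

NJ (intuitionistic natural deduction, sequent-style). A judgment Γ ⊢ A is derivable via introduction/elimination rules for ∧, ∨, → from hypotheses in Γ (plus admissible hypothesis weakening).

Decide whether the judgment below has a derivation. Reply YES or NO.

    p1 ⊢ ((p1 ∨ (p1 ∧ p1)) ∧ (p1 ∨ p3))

Derivation (root first):
[∧I] p1 ⊢ ((p1 ∨ (p1 ∧ p1)) ∧ (p1 ∨ p3))
  [∨I₂] p1 ⊢ (p1 ∨ (p1 ∧ p1))
    [∧I] p1 ⊢ (p1 ∧ p1)
      [Ax] p1 ⊢ p1
      [Ax] p1 ⊢ p1
  [∨I₁] p1 ⊢ (p1 ∨ p3)
    [Ax] p1 ⊢ p1

Result: YES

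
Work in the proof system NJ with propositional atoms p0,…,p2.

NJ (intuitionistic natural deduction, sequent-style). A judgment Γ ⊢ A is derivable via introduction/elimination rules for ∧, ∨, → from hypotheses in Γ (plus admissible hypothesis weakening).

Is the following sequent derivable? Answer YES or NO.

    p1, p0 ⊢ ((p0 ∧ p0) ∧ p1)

Derivation trace:
[∧I] p1, p0 ⊢ ((p0 ∧ p0) ∧ p1)
  [∧I] p0 ⊢ (p0 ∧ p0)
    [Ax] p0 ⊢ p0
    [Ax] p0 ⊢ p0
  [Ax] p1 ⊢ p1

Result: YES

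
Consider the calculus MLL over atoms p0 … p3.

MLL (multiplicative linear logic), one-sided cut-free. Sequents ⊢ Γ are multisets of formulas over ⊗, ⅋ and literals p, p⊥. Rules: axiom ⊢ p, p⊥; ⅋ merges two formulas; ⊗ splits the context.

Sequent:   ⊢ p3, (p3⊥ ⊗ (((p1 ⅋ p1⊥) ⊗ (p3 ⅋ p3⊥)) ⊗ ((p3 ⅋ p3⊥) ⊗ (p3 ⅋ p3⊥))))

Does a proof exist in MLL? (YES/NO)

Derivation trace:
[⊗]  ⊢ p3, (p3⊥ ⊗ (((p1 ⅋ p1⊥) ⊗ (p3 ⅋ p3⊥)) ⊗ ((p3 ⅋ p3⊥) ⊗ (p3 ⅋ p3⊥))))
  [Ax]  ⊢ p3, p3⊥
  [⊗]  ⊢ (((p1 ⅋ p1⊥) ⊗ (p3 ⅋ p3⊥)) ⊗ ((p3 ⅋ p3⊥) ⊗ (p3 ⅋ p3⊥)))
    [⊗]  ⊢ ((p1 ⅋ p1⊥) ⊗ (p3 ⅋ p3⊥))
      [⅋]  ⊢ (p1 ⅋ p1⊥)
        [Ax]  ⊢ p1, p1⊥
      [⅋]  ⊢ (p3 ⅋ p3⊥)
        [Ax]  ⊢ p3, p3⊥
    [⊗]  ⊢ ((p3 ⅋ p3⊥) ⊗ (p3 ⅋ p3⊥))
      [⅋]  ⊢ (p3 ⅋ p3⊥)
        [Ax]  ⊢ p3, p3⊥
      [⅋]  ⊢ (p3 ⅋ p3⊥)
        [Ax]  ⊢ p3, p3⊥

Result: YES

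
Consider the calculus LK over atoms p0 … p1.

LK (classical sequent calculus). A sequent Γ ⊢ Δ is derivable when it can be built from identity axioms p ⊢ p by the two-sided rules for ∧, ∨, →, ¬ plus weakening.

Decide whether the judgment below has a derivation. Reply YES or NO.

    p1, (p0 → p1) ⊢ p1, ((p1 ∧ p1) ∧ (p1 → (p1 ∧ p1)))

Proof tree:
[→L] p1, (p0 → p1) ⊢ p1, ((p1 ∧ p1) ∧ (p1 → (p1 ∧ p1)))
  [WR] p1 ⊢ p1, p0
    [Ax] p1 ⊢ p1
  [∧R] p1 ⊢ ((p1 ∧ p1) ∧ (p1 → (p1 ∧ p1)))
    [∧R] p1 ⊢ (p1 ∧ p1)
      [Ax] p1 ⊢ p1
      [Ax] p1 ⊢ p1
    [→R]  ⊢ (p1 → (p1 ∧ p1))
      [∧R] p1 ⊢ (p1 ∧ p1)
        [Ax] p1 ⊢ p1
        [Ax] p1 ⊢ p1

Result: YES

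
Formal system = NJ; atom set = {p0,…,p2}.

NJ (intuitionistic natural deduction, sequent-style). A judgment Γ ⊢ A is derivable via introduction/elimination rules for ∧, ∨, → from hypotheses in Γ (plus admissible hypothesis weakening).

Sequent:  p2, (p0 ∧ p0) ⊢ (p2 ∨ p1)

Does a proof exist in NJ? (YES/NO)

Derivation trace:
[∨I₁] p2, (p0 ∧ p0) ⊢ (p2 ∨ p1)
  [Wk] p2, (p0 ∧ p0) ⊢ p2
    [Ax] p2 ⊢ p2

Result: YES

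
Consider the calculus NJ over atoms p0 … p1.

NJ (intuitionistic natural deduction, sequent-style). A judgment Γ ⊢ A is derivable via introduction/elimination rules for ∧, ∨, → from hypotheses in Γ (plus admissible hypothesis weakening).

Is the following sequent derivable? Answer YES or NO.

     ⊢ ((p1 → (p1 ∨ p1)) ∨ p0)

Derivation (root first):
[∨I₁]  ⊢ ((p1 → (p1 ∨ p1)) ∨ p0)
  [→I]  ⊢ (p1 → (p1 ∨ p1))
    [∨I₁] p1 ⊢ (p1 ∨ p1)
      [Ax] p1 ⊢ p1

Result: YES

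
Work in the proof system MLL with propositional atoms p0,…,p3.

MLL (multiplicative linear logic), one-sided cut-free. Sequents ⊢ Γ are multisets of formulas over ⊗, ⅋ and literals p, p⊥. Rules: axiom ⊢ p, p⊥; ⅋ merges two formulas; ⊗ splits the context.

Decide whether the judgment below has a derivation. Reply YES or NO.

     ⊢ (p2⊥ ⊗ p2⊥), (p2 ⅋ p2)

Derivation trace:
[⅋]  ⊢ (p2⊥ ⊗ p2⊥), (p2 ⅋ p2)
  [⊗]  ⊢ p2, p2, (p2⊥ ⊗ p2⊥)
    [Ax]  ⊢ p2, p2⊥
    [Ax]  ⊢ p2, p2⊥

Result: YES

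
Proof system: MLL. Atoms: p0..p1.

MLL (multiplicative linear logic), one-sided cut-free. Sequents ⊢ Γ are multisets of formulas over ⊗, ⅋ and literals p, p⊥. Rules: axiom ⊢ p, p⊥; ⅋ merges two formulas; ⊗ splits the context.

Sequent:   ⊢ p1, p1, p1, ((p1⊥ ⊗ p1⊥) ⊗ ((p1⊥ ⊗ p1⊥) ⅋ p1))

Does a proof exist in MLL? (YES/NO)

Derivation trace:
[⊗]  ⊢ p1, p1, p1, ((p1⊥ ⊗ p1⊥) ⊗ ((p1⊥ ⊗ p1⊥) ⅋ p1))
  [⊗]  ⊢ p1, p1, (p1⊥ ⊗ p1⊥)
    [Ax]  ⊢ p1, p1⊥
    [Ax]  ⊢ p1, p1⊥
  [⅋]  ⊢ p1, ((p1⊥ ⊗ p1⊥) ⅋ p1)
    [⊗]  ⊢ p1, p1, (p1⊥ ⊗ p1⊥)
      [Ax]  ⊢ p1, p1⊥
      [Ax]  ⊢ p1, p1⊥

Result: YES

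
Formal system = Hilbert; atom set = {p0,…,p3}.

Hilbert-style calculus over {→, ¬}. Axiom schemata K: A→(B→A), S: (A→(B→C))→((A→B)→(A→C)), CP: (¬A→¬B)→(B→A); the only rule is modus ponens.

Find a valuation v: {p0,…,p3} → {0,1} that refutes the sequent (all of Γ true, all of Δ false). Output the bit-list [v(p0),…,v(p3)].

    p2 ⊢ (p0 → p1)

Search for a countermodel by truth-table:
  v=0000: Γ:[p2=F] Δ:[(p0 → p1)=T] refutes=False
  v=0001: Γ:[p2=F] Δ:[(p0 → p1)=T] refutes=False
  v=0010: Γ:[p2=T] Δ:[(p0 → p1)=T] refutes=False
  v=0011: Γ:[p2=T] Δ:[(p0 → p1)=T] refutes=False
  v=0100: Γ:[p2=F] Δ:[(p0 → p1)=T] refutes=False
  v=0101: Γ:[p2=F] Δ:[(p0 → p1)=T] refutes=False
  v=0110: Γ:[p2=T] Δ:[(p0 → p1)=T] refutes=False
  v=0111: Γ:[p2=T] Δ:[(p0 → p1)=T] refutes=False
  v=1000: Γ:[p2=F] Δ:[(p0 → p1)=F] refutes=False
  v=1001: Γ:[p2=F] Δ:[(p0 → p1)=F] refutes=False
  v=1010: Γ:[p2=T] Δ:[(p0 → p1)=F] refutes=True  ← countermodel

Result: [1, 0, 1, 0]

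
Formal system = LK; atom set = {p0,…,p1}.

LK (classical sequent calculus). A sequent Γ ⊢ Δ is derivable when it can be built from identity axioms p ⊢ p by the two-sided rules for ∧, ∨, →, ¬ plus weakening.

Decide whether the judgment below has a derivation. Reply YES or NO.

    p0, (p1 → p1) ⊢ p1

Enumerate valuations to refute Γ ⊢ Δ:
  v=00: Γ:[p0=F, (p1 → p1)=T] Δ:[p1=F] refutes=False
  v=01: Γ:[p0=F, (p1 → p1)=T] Δ:[p1=T] refutes=False
  v=10: Γ:[p0=T, (p1 → p1)=T] Δ:[p1=F] refutes=True  ← countermodel

Result: NO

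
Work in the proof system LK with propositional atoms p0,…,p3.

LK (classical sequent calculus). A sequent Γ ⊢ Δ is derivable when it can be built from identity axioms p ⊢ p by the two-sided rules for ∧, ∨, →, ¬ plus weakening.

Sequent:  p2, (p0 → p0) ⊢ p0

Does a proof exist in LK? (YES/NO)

Search for a countermodel by truth-table:
  v=0000: Γ:[p2=F, (p0 → p0)=T] Δ:[p0=F] refutes=False
  v=0001: Γ:[p2=F, (p0 → p0)=T] Δ:[p0=F] refutes=False
  v=0010: Γ:[p2=T, (p0 → p0)=T] Δ:[p0=F] refutes=True  ← countermodel

Result: NO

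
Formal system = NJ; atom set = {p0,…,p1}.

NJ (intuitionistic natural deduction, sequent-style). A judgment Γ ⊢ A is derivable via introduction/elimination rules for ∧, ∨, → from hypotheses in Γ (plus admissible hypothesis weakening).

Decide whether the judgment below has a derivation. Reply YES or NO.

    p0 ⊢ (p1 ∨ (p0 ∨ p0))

Derivation trace:
[∨I₂] p0 ⊢ (p1 ∨ (p0 ∨ p0))
  [∨I₁] p0 ⊢ (p0 ∨ p0)
    [Ax] p0 ⊢ p0

Result: YES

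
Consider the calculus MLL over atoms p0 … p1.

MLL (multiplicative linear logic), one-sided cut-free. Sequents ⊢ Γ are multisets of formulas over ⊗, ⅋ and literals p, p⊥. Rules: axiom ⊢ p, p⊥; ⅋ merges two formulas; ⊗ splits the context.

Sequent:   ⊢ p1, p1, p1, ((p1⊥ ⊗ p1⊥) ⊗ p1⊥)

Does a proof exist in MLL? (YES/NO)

Derivation trace:
[⊗]  ⊢ p1, p1, p1, ((p1⊥ ⊗ p1⊥) ⊗ p1⊥)
  [⊗]  ⊢ p1, p1, (p1⊥ ⊗ p1⊥)
    [Ax]  ⊢ p1, p1⊥
    [Ax]  ⊢ p1, p1⊥
  [Ax]  ⊢ p1, p1⊥

Result: YES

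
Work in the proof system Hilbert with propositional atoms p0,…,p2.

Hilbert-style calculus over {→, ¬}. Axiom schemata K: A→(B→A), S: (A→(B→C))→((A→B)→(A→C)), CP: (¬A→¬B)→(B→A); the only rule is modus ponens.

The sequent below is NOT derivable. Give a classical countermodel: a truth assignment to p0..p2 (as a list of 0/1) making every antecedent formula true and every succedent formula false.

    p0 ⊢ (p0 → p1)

Truth-table refutation:
  v=000: Γ:[p0=F] Δ:[(p0 → p1)=T] refutes=False
  v=001: Γ:[p0=F] Δ:[(p0 → p1)=T] refutes=False
  v=010: Γ:[p0=F] Δ:[(p0 → p1)=T] refutes=False
  v=011: Γ:[p0=F] Δ:[(p0 → p1)=T] refutes=False
  v=100: Γ:[p0=T] Δ:[(p0 → p1)=F] refutes=True  ← countermodel

Result: [1, 0, 0]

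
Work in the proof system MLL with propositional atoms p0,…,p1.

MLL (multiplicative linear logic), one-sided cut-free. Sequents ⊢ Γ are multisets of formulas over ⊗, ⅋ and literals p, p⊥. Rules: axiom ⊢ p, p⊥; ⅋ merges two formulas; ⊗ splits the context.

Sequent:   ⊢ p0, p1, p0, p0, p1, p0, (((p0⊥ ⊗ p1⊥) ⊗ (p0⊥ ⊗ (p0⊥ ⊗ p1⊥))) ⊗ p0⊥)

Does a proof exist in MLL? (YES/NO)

Proof tree:
[⊗]  ⊢ p0, p1, p0, p0, p1, p0, (((p0⊥ ⊗ p1⊥) ⊗ (p0⊥ ⊗ (p0⊥ ⊗ p1⊥))) ⊗ p0⊥)
  [⊗]  ⊢ p0, p1, p0, p0, p1, ((p0⊥ ⊗ p1⊥) ⊗ (p0⊥ ⊗ (p0⊥ ⊗ p1⊥)))
    [⊗]  ⊢ p0, p1, (p0⊥ ⊗ p1⊥)
      [Ax]  ⊢ p0, p0⊥
      [Ax]  ⊢ p1, p1⊥
    [⊗]  ⊢ p0, p0, p1, (p0⊥ ⊗ (p0⊥ ⊗ p1⊥))
      [Ax]  ⊢ p0, p0⊥
      [⊗]  ⊢ p0, p1, (p0⊥ ⊗ p1⊥)
        [Ax]  ⊢ p0, p0⊥
        [Ax]  ⊢ p1, p1⊥
  [Ax]  ⊢ p0, p0⊥

Result: YES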